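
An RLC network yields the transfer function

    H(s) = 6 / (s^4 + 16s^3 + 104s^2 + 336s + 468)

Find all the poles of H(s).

s = -3 + 3j, -3 - 3j, -5 + j, -5 - j

The poles are the roots of the denominator s^4 + 16s^3 + 104s^2 + 336s + 468 = 0.
No real roots exist; factor into two real quadratics: (s^2 + 6s + 18)(s^2 + 10s + 26) = 0.
Each quadratic gives a conjugate pair via the quadratic formula.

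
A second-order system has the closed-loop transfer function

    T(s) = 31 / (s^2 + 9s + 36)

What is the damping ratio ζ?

ζ = 0.75

Compare the denominator to the standard form s^2 + 2ζωₙs + ωₙ².
ωₙ² = 36, so ωₙ = 6 rad/s.
2ζωₙ = 9, so ζ = 9/(2·6) = 0.75.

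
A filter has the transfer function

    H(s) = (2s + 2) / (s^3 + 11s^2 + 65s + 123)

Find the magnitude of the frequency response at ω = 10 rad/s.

Substitute s = j10: numerator = 2 + j20, denominator = -977 - j350.
|H(j10)| = |2 + j20| / |-977 - j350| = 20.100 / 1037.8 ≈ 0.01937.

|H(j10)| ≈ 0.01937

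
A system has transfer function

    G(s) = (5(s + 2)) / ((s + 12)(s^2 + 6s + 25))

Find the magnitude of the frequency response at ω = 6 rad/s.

|G(j6)| ≈ 0.06262

Substitute s = j6: numerator = 10 + j30, denominator = -348 + j366.
|G(j6)| = |10 + j30| / |-348 + j366| = 31.623 / 505.03 ≈ 0.06262.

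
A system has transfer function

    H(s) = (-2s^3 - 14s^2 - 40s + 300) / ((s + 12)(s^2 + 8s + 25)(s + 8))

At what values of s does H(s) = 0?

s = 3, -5 + 5j, -5 - 5j

Set the numerator to zero: -2s^3 - 14s^2 - 40s + 300 = 0, i.e. -2·(s^3 + 7s^2 + 20s - 150) = 0.
Factoring: (s - 3)(s^2 + 10s + 50) = 0.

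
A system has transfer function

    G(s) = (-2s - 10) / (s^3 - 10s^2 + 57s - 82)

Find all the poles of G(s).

s = 2, 4 + 5j, 4 - 5j

The poles are the roots of the denominator s^3 - 10s^2 + 57s - 82 = 0.
Trying s = 2: the polynomial evaluates to 0, so (s - 2) is a factor.
Dividing out leaves s^2 - 8s + 41 = 0.
The quadratic formula then gives s = 4 ± 5j.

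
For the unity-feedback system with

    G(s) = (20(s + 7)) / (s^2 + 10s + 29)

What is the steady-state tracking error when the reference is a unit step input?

e_ss = 0.1716

G(s) has no poles at the origin.
This is a Type 0 system. Kp = lim_{s→0} G(s) = 140/29.
e_ss = 1/(1 + Kp) = 1/(1 + 140/29) = 29/169 ≈ 0.1716.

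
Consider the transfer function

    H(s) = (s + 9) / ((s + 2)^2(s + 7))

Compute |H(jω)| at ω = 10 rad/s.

|H(j10)| ≈ 0.01060

Substitute s = j10: numerator = 9 + j10, denominator = -1072 - j680.
|H(j10)| = |9 + j10| / |-1072 - j680| = 13.454 / 1269.5 ≈ 0.01060.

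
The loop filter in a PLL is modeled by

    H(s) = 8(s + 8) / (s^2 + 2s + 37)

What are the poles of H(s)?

s = -1 + 6j, -1 - 6j

The poles are the roots of the denominator s^2 + 2s + 37 = 0.
Using the quadratic formula: s = (-2 ± √(-144))/2 = -1 ± 6j.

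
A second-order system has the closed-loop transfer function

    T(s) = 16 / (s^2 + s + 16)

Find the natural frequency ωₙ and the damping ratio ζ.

ωₙ = 4 rad/s, ζ = 0.125

Compare the denominator to the standard form s^2 + 2ζωₙs + ωₙ².
ωₙ² = 16, so ωₙ = 4 rad/s.
2ζωₙ = 1, so ζ = 1/(2·4) = 0.125.
With ζ = 0.125 the response is underdamped.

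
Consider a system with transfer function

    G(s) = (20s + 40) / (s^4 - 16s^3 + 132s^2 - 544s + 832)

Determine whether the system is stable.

unstable

The denominator s^4 - 16s^3 + 132s^2 - 544s + 832 factors as (s^2 - 8s + 52)(s - 4)^2, giving poles at s = 4 ± 6j, 4, 4.
Since the pole(s) at s = 4 ± 6j, 4, 4 lie in the right half-plane, the system is unstable.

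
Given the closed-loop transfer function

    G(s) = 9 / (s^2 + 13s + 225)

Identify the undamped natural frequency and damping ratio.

ωₙ = 15 rad/s, ζ ≈ 0.4333

Compare the denominator to the standard form s^2 + 2ζωₙs + ωₙ².
ωₙ² = 225, so ωₙ = 15 rad/s.
2ζωₙ = 13, so ζ = 13/(2·15) ≈ 0.4333.
With ζ = 0.4333 the response is underdamped.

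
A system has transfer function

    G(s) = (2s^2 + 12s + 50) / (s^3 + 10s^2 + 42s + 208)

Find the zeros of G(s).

Set the numerator to zero: 2s^2 + 12s + 50 = 0, i.e. 2·(s^2 + 6s + 25) = 0.
Factoring: (s^2 + 6s + 25) = 0.

s = -3 + 4j, -3 - 4j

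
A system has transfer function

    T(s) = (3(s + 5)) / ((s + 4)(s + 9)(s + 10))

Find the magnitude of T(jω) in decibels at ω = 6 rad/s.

Substitute s = j6: numerator = 15 + j18, denominator = -468 + j780.
|T(j6)| = |15 + j18| / |-468 + j780| = 23.431 / 909.63 ≈ 0.02576.
In decibels: 20·log₁₀(0.02576) ≈ -31.8 dB.

|T(j6)|_dB ≈ -31.8 dB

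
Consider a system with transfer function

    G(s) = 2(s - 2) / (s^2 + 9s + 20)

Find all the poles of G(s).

s = -5, -4

The poles are the roots of the denominator s^2 + 9s + 20 = 0.
Factoring: (s + 5)(s + 4) = 0, so s = -5 and s = -4.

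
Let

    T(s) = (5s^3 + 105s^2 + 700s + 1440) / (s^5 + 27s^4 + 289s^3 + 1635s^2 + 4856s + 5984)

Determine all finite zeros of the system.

Set the numerator to zero: 5s^3 + 105s^2 + 700s + 1440 = 0, i.e. 5·(s^3 + 21s^2 + 140s + 288) = 0.
Factoring: (s + 8)(s + 9)(s + 4) = 0.

s = -8, -9, -4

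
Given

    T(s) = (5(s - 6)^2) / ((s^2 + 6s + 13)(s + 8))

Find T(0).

T(0) = 45/26 ≈ 1.731

At s = 0 each factor (s + a) contributes a and each (s^2 + bs + c) contributes c.
T(0) = 5·(-6) · (-6) / ((13) · (8)) = 180/104 = 45/26.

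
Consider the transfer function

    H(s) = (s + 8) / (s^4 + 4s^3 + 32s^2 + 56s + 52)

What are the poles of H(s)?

s = -1 ± 5j, -1 ± j

The poles are the roots of the denominator s^4 + 4s^3 + 32s^2 + 56s + 52 = 0.
No real roots exist; factor into two real quadratics: (s^2 + 2s + 26)(s^2 + 2s + 2) = 0.
Each quadratic gives a conjugate pair via the quadratic formula.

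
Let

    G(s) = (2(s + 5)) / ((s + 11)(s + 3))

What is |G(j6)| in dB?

Substitute s = j6: numerator = 10 + j12, denominator = -3 + j84.
|G(j6)| = |10 + j12| / |-3 + j84| = 15.620 / 84.054 ≈ 0.1858.
In decibels: 20·log₁₀(0.1858) ≈ -14.6 dB.

|G(j6)|_dB ≈ -14.6 dB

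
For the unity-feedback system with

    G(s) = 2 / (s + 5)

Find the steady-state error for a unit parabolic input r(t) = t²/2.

e_ss = ∞

G(s) has no poles at the origin.
This is a Type 0 system; Ka = lim_{s→0} s^2·G(s) = 0, so the steady-state error for a parabola input is infinite.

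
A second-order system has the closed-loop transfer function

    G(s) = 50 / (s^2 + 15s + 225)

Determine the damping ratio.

Compare the denominator to the standard form s^2 + 2ζωₙs + ωₙ².
ωₙ² = 225, so ωₙ = 15 rad/s.
2ζωₙ = 15, so ζ = 15/(2·15) = 0.5.
With ζ = 0.5 the response is underdamped.

ζ = 0.5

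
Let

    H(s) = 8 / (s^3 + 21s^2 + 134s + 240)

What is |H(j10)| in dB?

Substitute s = j10: numerator = 8, denominator = -1860 + j340.
|H(j10)| = |8| / |-1860 + j340| = 8 / 1890.8 ≈ 0.004231.
In decibels: 20·log₁₀(0.004231) ≈ -47.5 dB.

|H(j10)|_dB ≈ -47.5 dB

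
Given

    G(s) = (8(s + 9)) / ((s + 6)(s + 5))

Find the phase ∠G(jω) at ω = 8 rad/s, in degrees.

At s = j8: numerator = 72 + j64, denominator = -34 + j88.
∠G = ∠num − ∠den = 41.634° − (111.12°) = -69.49°.

∠G(j8) ≈ -69.49°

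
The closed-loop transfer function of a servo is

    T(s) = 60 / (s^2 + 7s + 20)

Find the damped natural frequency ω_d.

Comparing s^2 + 7s + 20 to s^2 + 2ζωₙs + ωₙ²: ωₙ = √20 ≈ 4.472 rad/s and ζ = 7/(2·√20) ≈ 0.7826.
ζωₙ = 7/2 = 3.5, so ω_d = ωₙ√(1−ζ²) = √(ωₙ² − (ζωₙ)²) = √(20 − 3.5²) = √7.75 ≈ 2.784 rad/s.

ω_d ≈ 2.784 rad/s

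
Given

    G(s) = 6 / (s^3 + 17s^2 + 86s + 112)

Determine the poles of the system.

The poles are the roots of the denominator s^3 + 17s^2 + 86s + 112 = 0.
Trying s = -2: the polynomial evaluates to 0, so (s + 2) is a factor.
Dividing out leaves s^2 + 15s + 56 = 0.
Factoring the quadratic: (s + 7)(s + 8) = 0.

s = -2, -7, -8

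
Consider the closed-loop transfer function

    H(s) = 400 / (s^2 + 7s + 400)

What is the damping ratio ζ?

ζ = 0.175

Compare the denominator to the standard form s^2 + 2ζωₙs + ωₙ².
ωₙ² = 400, so ωₙ = 20 rad/s.
2ζωₙ = 7, so ζ = 7/(2·20) = 0.175.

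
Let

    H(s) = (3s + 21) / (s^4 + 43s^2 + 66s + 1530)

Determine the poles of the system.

The poles are the roots of the denominator s^4 + 43s^2 + 66s + 1530 = 0.
No real roots exist; factor into two real quadratics: (s^2 - 6s + 45)(s^2 + 6s + 34) = 0.
Each quadratic gives a conjugate pair via the quadratic formula.

s = 3 + 6j, 3 - 6j, -3 + 5j, -3 - 5j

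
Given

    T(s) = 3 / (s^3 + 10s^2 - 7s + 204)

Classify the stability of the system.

unstable

The denominator s^3 + 10s^2 - 7s + 204 factors as (s^2 - 2s + 17)(s + 12), giving poles at s = 1 ± 4j, -12.
Since the pole(s) at s = 1 + 4j, 1 - 4j lie in the right half-plane, the system is unstable.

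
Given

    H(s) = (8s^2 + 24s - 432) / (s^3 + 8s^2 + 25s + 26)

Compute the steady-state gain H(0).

Set s = 0: H(0) = (-432) / (26) = -216/13.

H(0) = -216/13 ≈ -16.62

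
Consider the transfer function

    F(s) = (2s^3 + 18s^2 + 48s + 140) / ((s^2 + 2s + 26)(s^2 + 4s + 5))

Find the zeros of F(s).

s = -7, -1 ± 3j

Set the numerator to zero: 2s^3 + 18s^2 + 48s + 140 = 0, i.e. 2·(s^3 + 9s^2 + 24s + 70) = 0.
Factoring: (s + 7)(s^2 + 2s + 10) = 0.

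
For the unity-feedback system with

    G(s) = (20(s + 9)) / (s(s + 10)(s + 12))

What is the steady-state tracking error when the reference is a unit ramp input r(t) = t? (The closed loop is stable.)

e_ss = 0.6667

G(s) has one pole at the origin.
This is a Type 1 system. Kv = lim_{s→0} s·G(s) = 180/120 = 3/2.
e_ss = 1/Kv = 1/(3/2) = 2/3 ≈ 0.6667.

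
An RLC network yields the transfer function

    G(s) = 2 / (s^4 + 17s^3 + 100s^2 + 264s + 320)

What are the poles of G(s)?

s = -2 ± 2j, -5, -8

The poles are the roots of the denominator s^4 + 17s^3 + 100s^2 + 264s + 320 = 0.
Trying s = -5: the polynomial evaluates to 0, so (s + 5) is a factor.
Dividing out leaves s^3 + 12s^2 + 40s + 64 = 0.
This factors further as (s^2 + 4s + 8)(s + 8) = 0.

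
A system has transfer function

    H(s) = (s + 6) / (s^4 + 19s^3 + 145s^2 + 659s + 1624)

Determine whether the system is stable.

stable

The denominator s^4 + 19s^3 + 145s^2 + 659s + 1624 factors as (s + 8)(s + 7)(s^2 + 4s + 29), giving poles at s = -8, -7, -2 ± 5j.
Since all poles lie strictly in the left half-plane, the system is stable.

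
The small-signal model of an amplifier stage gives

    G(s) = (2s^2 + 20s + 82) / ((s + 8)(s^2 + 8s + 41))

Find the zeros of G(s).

s = -5 ± 4j

Set the numerator to zero: 2s^2 + 20s + 82 = 0, i.e. 2·(s^2 + 10s + 41) = 0.
Factoring: (s^2 + 10s + 41) = 0.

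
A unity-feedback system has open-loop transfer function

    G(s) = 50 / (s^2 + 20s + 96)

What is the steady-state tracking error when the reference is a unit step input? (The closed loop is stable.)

G(s) has no poles at the origin.
This is a Type 0 system. Kp = lim_{s→0} G(s) = 50/96 = 25/48.
e_ss = 1/(1 + Kp) = 1/(1 + 25/48) = 48/73 ≈ 0.6575.

e_ss = 0.6575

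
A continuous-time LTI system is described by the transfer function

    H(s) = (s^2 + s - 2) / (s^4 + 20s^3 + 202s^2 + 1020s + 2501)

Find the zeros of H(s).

Set the numerator to zero: s^2 + s - 2 = 0.
Factoring: (s - 1)(s + 2) = 0.

s = 1, -2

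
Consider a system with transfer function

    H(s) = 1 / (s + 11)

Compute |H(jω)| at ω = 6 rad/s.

|H(j6)| ≈ 0.07981

Substitute s = j6: numerator = 1, denominator = 11 + j6.
|H(j6)| = |1| / |11 + j6| = 1 / 12.530 ≈ 0.07981.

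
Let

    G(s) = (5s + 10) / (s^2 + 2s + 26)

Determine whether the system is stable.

stable

The denominator s^2 + 2s + 26 factors as (s^2 + 2s + 26), giving poles at s = -1 ± 5j.
Since all poles lie strictly in the left half-plane, the system is stable.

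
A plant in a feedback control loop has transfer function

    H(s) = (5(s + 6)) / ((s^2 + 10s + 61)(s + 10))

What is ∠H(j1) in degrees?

∠H(j1) ≈ -5.711°

At s = j1: numerator = 30 + j5, denominator = 590 + j160.
∠H = ∠num − ∠den = 9.4623° − (15.173°) = -5.711°.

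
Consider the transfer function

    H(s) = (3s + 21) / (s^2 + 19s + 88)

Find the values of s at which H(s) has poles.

s = -11, -8

The poles are the roots of the denominator s^2 + 19s + 88 = 0.
Factoring: (s + 11)(s + 8) = 0, so s = -11 and s = -8.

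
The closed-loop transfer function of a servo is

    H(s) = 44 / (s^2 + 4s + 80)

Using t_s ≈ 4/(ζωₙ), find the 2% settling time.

Comparing s^2 + 4s + 80 to s^2 + 2ζωₙs + ωₙ²: ωₙ = √80 ≈ 8.944 rad/s and ζ = 4/(2·√80) ≈ 0.2236.
ζωₙ = 4/2 = 2, so t_s ≈ 4/(ζωₙ) = 4/2 = 2 s.

t_s ≈ 2 s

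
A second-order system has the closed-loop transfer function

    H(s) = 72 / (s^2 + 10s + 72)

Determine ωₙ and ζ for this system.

Compare the denominator to the standard form s^2 + 2ζωₙs + ωₙ².
ωₙ² = 72, so ωₙ = √72 ≈ 8.485 rad/s.
2ζωₙ = 10, so ζ = 10/(2·√72) ≈ 0.5893.
With ζ = 0.5893 the response is underdamped.

ωₙ ≈ 8.485 rad/s, ζ ≈ 0.5893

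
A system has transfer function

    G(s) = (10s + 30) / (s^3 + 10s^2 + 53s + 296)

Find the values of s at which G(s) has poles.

The poles are the roots of the denominator s^3 + 10s^2 + 53s + 296 = 0.
Trying s = -8: the polynomial evaluates to 0, so (s + 8) is a factor.
Dividing out leaves s^2 + 2s + 37 = 0.
The quadratic formula then gives s = -1 ± 6j.

s = -1 ± 6j, -8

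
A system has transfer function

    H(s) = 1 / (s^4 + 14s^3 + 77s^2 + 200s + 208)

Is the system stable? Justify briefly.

stable

The denominator s^4 + 14s^3 + 77s^2 + 200s + 208 factors as (s + 4)^2(s^2 + 6s + 13), giving poles at s = -4, -4, -3 ± 2j.
Since all poles lie strictly in the left half-plane, the system is stable.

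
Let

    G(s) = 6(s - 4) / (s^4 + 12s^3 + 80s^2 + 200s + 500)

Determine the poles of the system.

s = -5 + 5j, -5 - 5j, -1 + 3j, -1 - 3j

The poles are the roots of the denominator s^4 + 12s^3 + 80s^2 + 200s + 500 = 0.
No real roots exist; factor into two real quadratics: (s^2 + 10s + 50)(s^2 + 2s + 10) = 0.
Each quadratic gives a conjugate pair via the quadratic formula.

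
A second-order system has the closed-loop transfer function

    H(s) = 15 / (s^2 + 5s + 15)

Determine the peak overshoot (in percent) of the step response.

Comparing s^2 + 5s + 15 to s^2 + 2ζωₙs + ωₙ²: ωₙ = √15 ≈ 3.873 rad/s and ζ = 5/(2·√15) ≈ 0.6455.
%OS = 100·exp(−πζ/√(1−ζ²)) = 100·exp(−π·0.6455/√(1−0.6455²)) ≈ 7.03%.

%OS ≈ 7.03%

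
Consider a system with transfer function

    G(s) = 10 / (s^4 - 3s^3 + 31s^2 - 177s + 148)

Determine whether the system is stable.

unstable

The denominator s^4 - 3s^3 + 31s^2 - 177s + 148 factors as (s^2 + 2s + 37)(s - 1)(s - 4), giving poles at s = -1 ± 6j, 1, 4.
Since the pole(s) at s = 1, 4 lie in the right half-plane, the system is unstable.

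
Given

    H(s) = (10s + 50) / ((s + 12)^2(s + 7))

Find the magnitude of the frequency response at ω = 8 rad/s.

|H(j8)| ≈ 0.04267

Substitute s = j8: numerator = 50 + j80, denominator = -976 + j1984.
|H(j8)| = |50 + j80| / |-976 + j1984| = 94.340 / 2211.1 ≈ 0.04267.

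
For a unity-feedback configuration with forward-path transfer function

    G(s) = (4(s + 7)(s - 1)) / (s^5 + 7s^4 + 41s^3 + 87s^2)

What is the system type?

Type 2

The denominator has 2 factors of s at the origin (free integrators), so this is a Type 2 system.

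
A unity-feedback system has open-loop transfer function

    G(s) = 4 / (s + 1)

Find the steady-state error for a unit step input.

G(s) has no poles at the origin.
This is a Type 0 system. Kp = lim_{s→0} G(s) = 4/1.
e_ss = 1/(1 + Kp) = 1/(1 + 4) = 1/5 ≈ 0.2000.

e_ss = 0.2000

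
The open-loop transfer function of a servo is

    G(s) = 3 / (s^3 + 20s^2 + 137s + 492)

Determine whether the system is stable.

The denominator s^3 + 20s^2 + 137s + 492 factors as (s^2 + 8s + 41)(s + 12), giving poles at s = -4 + 5j, -4 - 5j, -12.
Since all poles lie strictly in the left half-plane, the system is stable.

stable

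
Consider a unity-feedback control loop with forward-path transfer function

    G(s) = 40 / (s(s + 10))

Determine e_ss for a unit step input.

e_ss = 0

G(s) has one pole at the origin.
This is a Type 1 system; for a step input the steady-state error is zero.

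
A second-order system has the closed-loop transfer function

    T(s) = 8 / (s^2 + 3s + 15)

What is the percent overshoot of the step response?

Comparing s^2 + 3s + 15 to s^2 + 2ζωₙs + ωₙ²: ωₙ = √15 ≈ 3.873 rad/s and ζ = 3/(2·√15) ≈ 0.3873.
%OS = 100·exp(−πζ/√(1−ζ²)) = 100·exp(−π·0.3873/√(1−0.3873²)) ≈ 26.7%.

%OS ≈ 26.7%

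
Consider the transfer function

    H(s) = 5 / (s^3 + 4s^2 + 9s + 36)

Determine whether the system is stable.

marginally stable

The denominator s^3 + 4s^2 + 9s + 36 factors as (s^2 + 9)(s + 4), giving poles at s = 3j, -3j, -4.
Since the simple pole(s) at s = ±3j lie on the jω-axis with none in the right half-plane, the system is marginally stable.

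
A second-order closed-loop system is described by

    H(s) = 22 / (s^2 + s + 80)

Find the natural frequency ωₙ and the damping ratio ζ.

ωₙ ≈ 8.944 rad/s, ζ ≈ 0.05590

Compare the denominator to the standard form s^2 + 2ζωₙs + ωₙ².
ωₙ² = 80, so ωₙ = √80 ≈ 8.944 rad/s.
2ζωₙ = 1, so ζ = 1/(2·√80) ≈ 0.05590.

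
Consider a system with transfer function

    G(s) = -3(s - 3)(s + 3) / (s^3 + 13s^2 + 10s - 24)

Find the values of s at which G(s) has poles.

The poles are the roots of the denominator s^3 + 13s^2 + 10s - 24 = 0.
Trying s = -2: the polynomial evaluates to 0, so (s + 2) is a factor.
Dividing out leaves s^2 + 11s - 12 = 0.
Factoring the quadratic: (s + 12)(s - 1) = 0.

s = -2, -12, 1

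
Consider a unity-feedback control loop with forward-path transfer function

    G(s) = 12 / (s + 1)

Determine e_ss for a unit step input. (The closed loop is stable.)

G(s) has no poles at the origin.
This is a Type 0 system. Kp = lim_{s→0} G(s) = 12/1.
e_ss = 1/(1 + Kp) = 1/(1 + 12) = 1/13 ≈ 0.07692.

e_ss = 0.07692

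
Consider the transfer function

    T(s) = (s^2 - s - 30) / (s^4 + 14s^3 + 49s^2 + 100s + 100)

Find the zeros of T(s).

Set the numerator to zero: s^2 - s - 30 = 0.
Factoring: (s - 6)(s + 5) = 0.

s = 6, -5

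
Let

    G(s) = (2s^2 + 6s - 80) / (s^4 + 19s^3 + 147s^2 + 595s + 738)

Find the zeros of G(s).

Set the numerator to zero: 2s^2 + 6s - 80 = 0, i.e. 2·(s^2 + 3s - 40) = 0.
Factoring: (s - 5)(s + 8) = 0.

s = 5, -8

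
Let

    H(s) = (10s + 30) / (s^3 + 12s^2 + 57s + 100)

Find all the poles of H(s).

The poles are the roots of the denominator s^3 + 12s^2 + 57s + 100 = 0.
Trying s = -4: the polynomial evaluates to 0, so (s + 4) is a factor.
Dividing out leaves s^2 + 8s + 25 = 0.
The quadratic formula then gives s = -4 ± 3j.

s = -4 ± 3j, -4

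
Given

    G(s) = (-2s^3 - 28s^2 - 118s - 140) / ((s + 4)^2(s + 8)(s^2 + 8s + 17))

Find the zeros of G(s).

s = -7, -5, -2

Set the numerator to zero: -2s^3 - 28s^2 - 118s - 140 = 0, i.e. -2·(s^3 + 14s^2 + 59s + 70) = 0.
Factoring: (s + 7)(s + 5)(s + 2) = 0.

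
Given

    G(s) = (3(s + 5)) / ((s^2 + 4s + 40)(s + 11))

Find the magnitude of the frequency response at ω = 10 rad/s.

|G(j10)| ≈ 0.03129

Substitute s = j10: numerator = 15 + j30, denominator = -1060 - j160.
|G(j10)| = |15 + j30| / |-1060 - j160| = 33.541 / 1072.0 ≈ 0.03129.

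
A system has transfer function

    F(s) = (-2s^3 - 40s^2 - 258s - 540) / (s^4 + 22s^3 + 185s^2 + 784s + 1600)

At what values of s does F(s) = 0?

Set the numerator to zero: -2s^3 - 40s^2 - 258s - 540 = 0, i.e. -2·(s^3 + 20s^2 + 129s + 270) = 0.
Factoring: (s + 5)(s + 9)(s + 6) = 0.

s = -5, -9, -6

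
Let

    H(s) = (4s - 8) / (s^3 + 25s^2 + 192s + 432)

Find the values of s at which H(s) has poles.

s = -9, -12, -4

The poles are the roots of the denominator s^3 + 25s^2 + 192s + 432 = 0.
Trying s = -9: the polynomial evaluates to 0, so (s + 9) is a factor.
Dividing out leaves s^2 + 16s + 48 = 0.
Factoring the quadratic: (s + 12)(s + 4) = 0.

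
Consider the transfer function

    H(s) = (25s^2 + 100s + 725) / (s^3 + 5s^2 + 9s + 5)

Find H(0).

Set s = 0: H(0) = (725) / (5) = 145.

H(0) = 145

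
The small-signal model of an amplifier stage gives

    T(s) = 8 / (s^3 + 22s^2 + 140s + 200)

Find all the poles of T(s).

The poles are the roots of the denominator s^3 + 22s^2 + 140s + 200 = 0.
Trying s = -10: the polynomial evaluates to 0, so (s + 10) is a factor.
Dividing out leaves s^2 + 12s + 20 = 0.
Factoring the quadratic: (s + 10)(s + 2) = 0.

s = -10, -10, -2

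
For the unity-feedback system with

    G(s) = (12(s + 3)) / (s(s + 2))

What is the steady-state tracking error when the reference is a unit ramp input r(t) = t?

G(s) has one pole at the origin.
This is a Type 1 system. Kv = lim_{s→0} s·G(s) = 36/2 = 18.
e_ss = 1/Kv = 1/(18) = 1/18 ≈ 0.05556.

e_ss = 0.05556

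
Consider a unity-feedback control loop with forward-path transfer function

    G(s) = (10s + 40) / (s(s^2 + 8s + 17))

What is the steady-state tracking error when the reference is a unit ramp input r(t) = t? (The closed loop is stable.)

e_ss = 0.4250

G(s) has one pole at the origin.
This is a Type 1 system. Kv = lim_{s→0} s·G(s) = 40/17.
e_ss = 1/Kv = 1/(40/17) = 17/40 ≈ 0.4250.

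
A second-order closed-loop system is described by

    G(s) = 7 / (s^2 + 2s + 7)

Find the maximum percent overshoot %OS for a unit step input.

Comparing s^2 + 2s + 7 to s^2 + 2ζωₙs + ωₙ²: ωₙ = √7 ≈ 2.646 rad/s and ζ = 2/(2·√7) ≈ 0.3780.
%OS = 100·exp(−πζ/√(1−ζ²)) = 100·exp(−π·0.3780/√(1−0.3780²)) ≈ 27.7%.

%OS ≈ 27.7%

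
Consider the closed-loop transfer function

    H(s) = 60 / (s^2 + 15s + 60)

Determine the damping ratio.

Compare the denominator to the standard form s^2 + 2ζωₙs + ωₙ².
ωₙ² = 60, so ωₙ = √60 ≈ 7.746 rad/s.
2ζωₙ = 15, so ζ = 15/(2·√60) ≈ 0.9682.

ζ ≈ 0.9682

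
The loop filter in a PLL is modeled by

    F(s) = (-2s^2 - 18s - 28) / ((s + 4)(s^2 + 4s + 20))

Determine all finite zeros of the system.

s = -7, -2

Set the numerator to zero: -2s^2 - 18s - 28 = 0, i.e. -2·(s^2 + 9s + 14) = 0.
Factoring: (s + 7)(s + 2) = 0.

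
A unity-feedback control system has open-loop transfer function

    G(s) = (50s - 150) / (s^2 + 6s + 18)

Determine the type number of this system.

The denominator has no factor of s at the origin — no free integrator — so this is a Type 0 system.

Type 0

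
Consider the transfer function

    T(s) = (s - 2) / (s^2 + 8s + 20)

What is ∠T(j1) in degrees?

At s = j1: numerator = -2 + j1, denominator = 19 + j8.
∠T = ∠num − ∠den = 153.43° − (22.834°) = 130.6°.

∠T(j1) ≈ 130.6°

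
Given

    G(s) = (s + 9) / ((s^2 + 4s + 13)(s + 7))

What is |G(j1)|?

|G(j1)| ≈ 0.1012

Substitute s = j1: numerator = 9 + j1, denominator = 80 + j40.
|G(j1)| = |9 + j1| / |80 + j40| = 9.0554 / 89.443 ≈ 0.1012.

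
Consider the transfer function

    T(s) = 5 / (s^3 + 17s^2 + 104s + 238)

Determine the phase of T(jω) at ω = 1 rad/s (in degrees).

∠T(j1) ≈ -24.99°

At s = j1: numerator = 5, denominator = 221 + j103.
∠T = ∠num − ∠den = 0° − (24.989°) = -24.99°.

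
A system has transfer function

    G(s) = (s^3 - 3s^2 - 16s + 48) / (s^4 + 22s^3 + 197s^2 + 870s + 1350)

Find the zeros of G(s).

Set the numerator to zero: s^3 - 3s^2 - 16s + 48 = 0.
Factoring: (s - 3)(s - 4)(s + 4) = 0.

s = 3, 4, -4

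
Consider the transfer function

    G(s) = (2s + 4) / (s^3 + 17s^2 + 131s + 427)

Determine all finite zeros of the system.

s = -2

Set the numerator to zero: 2s + 4 = 0, i.e. 2·(s + 2) = 0.
So s = -2.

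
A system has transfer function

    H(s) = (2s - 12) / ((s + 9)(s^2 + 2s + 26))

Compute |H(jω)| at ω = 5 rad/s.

|H(j5)| ≈ 0.1510

Substitute s = j5: numerator = -12 + j10, denominator = -41 + j95.
|H(j5)| = |-12 + j10| / |-41 + j95| = 15.620 / 103.47 ≈ 0.1510.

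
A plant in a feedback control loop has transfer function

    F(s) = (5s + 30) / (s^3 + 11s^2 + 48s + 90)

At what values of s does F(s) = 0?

Set the numerator to zero: 5s + 30 = 0, i.e. 5·(s + 6) = 0.
So s = -6.

s = -6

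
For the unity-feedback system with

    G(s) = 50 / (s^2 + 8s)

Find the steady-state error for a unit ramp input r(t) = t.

G(s) has one pole at the origin.
This is a Type 1 system. Kv = lim_{s→0} s·G(s) = 50/8 = 25/4.
e_ss = 1/Kv = 1/(25/4) = 4/25 ≈ 0.1600.

e_ss = 0.1600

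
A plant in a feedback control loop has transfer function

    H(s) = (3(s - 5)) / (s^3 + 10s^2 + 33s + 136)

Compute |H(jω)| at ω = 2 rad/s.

|H(j2)| ≈ 0.1440

Substitute s = j2: numerator = -15 + j6, denominator = 96 + j58.
|H(j2)| = |-15 + j6| / |96 + j58| = 16.155 / 112.16 ≈ 0.1440.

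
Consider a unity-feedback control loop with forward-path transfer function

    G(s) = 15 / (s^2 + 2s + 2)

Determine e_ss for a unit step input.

e_ss = 0.1176

G(s) has no poles at the origin.
This is a Type 0 system. Kp = lim_{s→0} G(s) = 15/2.
e_ss = 1/(1 + Kp) = 1/(1 + 15/2) = 2/17 ≈ 0.1176.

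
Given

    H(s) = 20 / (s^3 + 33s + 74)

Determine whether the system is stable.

unstable

The denominator s^3 + 33s + 74 factors as (s^2 - 2s + 37)(s + 2), giving poles at s = 1 ± 6j, -2.
Since the pole(s) at s = 1 + 6j, 1 - 6j lie in the right half-plane, the system is unstable.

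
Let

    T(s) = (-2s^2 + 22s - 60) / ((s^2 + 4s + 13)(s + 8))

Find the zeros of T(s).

Set the numerator to zero: -2s^2 + 22s - 60 = 0, i.e. -2·(s^2 - 11s + 30) = 0.
Factoring: (s - 5)(s - 6) = 0.

s = 5, 6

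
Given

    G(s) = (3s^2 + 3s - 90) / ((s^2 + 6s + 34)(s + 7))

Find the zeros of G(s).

s = 5, -6

Set the numerator to zero: 3s^2 + 3s - 90 = 0, i.e. 3·(s^2 + s - 30) = 0.
Factoring: (s - 5)(s + 6) = 0.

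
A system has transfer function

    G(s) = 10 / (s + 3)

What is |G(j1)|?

|G(j1)| ≈ 3.162

Substitute s = j1: numerator = 10, denominator = 3 + j1.
|G(j1)| = |10| / |3 + j1| = 10 / 3.1623 ≈ 3.162.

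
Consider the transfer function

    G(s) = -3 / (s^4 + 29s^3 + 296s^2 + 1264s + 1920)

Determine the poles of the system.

The poles are the roots of the denominator s^4 + 29s^3 + 296s^2 + 1264s + 1920 = 0.
Trying s = -5: the polynomial evaluates to 0, so (s + 5) is a factor.
Dividing out leaves s^3 + 24s^2 + 176s + 384 = 0.
This factors further as (s + 12)(s + 8)(s + 4) = 0.

s = -5, -12, -8, -4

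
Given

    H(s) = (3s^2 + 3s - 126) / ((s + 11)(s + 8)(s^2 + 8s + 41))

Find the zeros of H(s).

Set the numerator to zero: 3s^2 + 3s - 126 = 0, i.e. 3·(s^2 + s - 42) = 0.
Factoring: (s + 7)(s - 6) = 0.

s = -7, 6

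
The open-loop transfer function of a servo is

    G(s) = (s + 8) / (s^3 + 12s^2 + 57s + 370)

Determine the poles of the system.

The poles are the roots of the denominator s^3 + 12s^2 + 57s + 370 = 0.
Trying s = -10: the polynomial evaluates to 0, so (s + 10) is a factor.
Dividing out leaves s^2 + 2s + 37 = 0.
The quadratic formula then gives s = -1 ± 6j.

s = -10, -1 ± 6j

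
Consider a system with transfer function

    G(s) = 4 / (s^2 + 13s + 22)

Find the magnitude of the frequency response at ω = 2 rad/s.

Substitute s = j2: numerator = 4, denominator = 18 + j26.
|G(j2)| = |4| / |18 + j26| = 4 / 31.623 ≈ 0.1265.

|G(j2)| ≈ 0.1265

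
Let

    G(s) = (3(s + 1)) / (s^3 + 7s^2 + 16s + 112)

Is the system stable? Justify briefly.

marginally stable

The denominator s^3 + 7s^2 + 16s + 112 factors as (s^2 + 16)(s + 7), giving poles at s = 4j, -4j, -7.
Since the simple pole(s) at s = 4j, -4j lie on the jω-axis with none in the right half-plane, the system is marginally stable.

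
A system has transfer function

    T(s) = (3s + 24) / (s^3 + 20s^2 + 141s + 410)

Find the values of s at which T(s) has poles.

s = -5 ± 4j, -10

The poles are the roots of the denominator s^3 + 20s^2 + 141s + 410 = 0.
Trying s = -10: the polynomial evaluates to 0, so (s + 10) is a factor.
Dividing out leaves s^2 + 10s + 41 = 0.
The quadratic formula then gives s = -5 ± 4j.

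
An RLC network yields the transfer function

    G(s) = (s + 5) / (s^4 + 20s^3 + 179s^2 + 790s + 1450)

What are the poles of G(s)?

The poles are the roots of the denominator s^4 + 20s^3 + 179s^2 + 790s + 1450 = 0.
No real roots exist; factor into two real quadratics: (s^2 + 10s + 50)(s^2 + 10s + 29) = 0.
Each quadratic gives a conjugate pair via the quadratic formula.

s = -5 ± 5j, -5 ± 2j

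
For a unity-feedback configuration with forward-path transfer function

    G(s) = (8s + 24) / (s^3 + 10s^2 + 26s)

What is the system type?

Factor s from the denominator: s^3 + 10s^2 + 26s = s·(s^2 + 10s + 26).
There is 1 pole at the origin, so the system is Type 1.

Type 1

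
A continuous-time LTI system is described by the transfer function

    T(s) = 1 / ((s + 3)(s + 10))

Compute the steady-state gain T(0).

T(0) = 1/30 ≈ 0.03333

At s = 0 each factor (s + a) contributes a and each (s^2 + bs + c) contributes c.
T(0) = 1·1 / ((3) · (10)) = 1/30 = 1/30.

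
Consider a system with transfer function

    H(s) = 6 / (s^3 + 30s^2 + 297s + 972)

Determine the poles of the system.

s = -12, -9, -9

The poles are the roots of the denominator s^3 + 30s^2 + 297s + 972 = 0.
Trying s = -12: the polynomial evaluates to 0, so (s + 12) is a factor.
Dividing out leaves s^2 + 18s + 81 = 0.
Factoring the quadratic: (s + 9)^2 = 0.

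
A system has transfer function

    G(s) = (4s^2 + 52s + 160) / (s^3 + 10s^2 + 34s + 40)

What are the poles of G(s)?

The poles are the roots of the denominator s^3 + 10s^2 + 34s + 40 = 0.
Trying s = -4: the polynomial evaluates to 0, so (s + 4) is a factor.
Dividing out leaves s^2 + 6s + 10 = 0.
The quadratic formula then gives s = -3 ± 1j.

s = -3 + j, -3 - j, -4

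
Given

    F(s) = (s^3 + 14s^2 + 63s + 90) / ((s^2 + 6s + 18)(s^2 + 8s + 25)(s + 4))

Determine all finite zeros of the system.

Set the numerator to zero: s^3 + 14s^2 + 63s + 90 = 0.
Factoring: (s + 6)(s + 3)(s + 5) = 0.

s = -6, -3, -5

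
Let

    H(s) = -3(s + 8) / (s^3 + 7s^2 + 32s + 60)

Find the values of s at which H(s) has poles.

s = -2 ± 4j, -3

The poles are the roots of the denominator s^3 + 7s^2 + 32s + 60 = 0.
Trying s = -3: the polynomial evaluates to 0, so (s + 3) is a factor.
Dividing out leaves s^2 + 4s + 20 = 0.
The quadratic formula then gives s = -2 ± 4j.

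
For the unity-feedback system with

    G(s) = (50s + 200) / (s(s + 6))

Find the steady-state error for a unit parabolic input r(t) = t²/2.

e_ss = ∞

G(s) has one pole at the origin.
This is a Type 1 system; Ka = lim_{s→0} s^2·G(s) = 0, so the steady-state error for a parabola input is infinite.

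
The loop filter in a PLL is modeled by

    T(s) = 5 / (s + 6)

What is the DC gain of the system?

T(0) = 5/6 ≈ 0.8333

Set s = 0: T(0) = (5) / (6) = 5/6.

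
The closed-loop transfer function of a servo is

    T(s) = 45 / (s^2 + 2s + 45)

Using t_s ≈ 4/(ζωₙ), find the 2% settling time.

Comparing s^2 + 2s + 45 to s^2 + 2ζωₙs + ωₙ²: ωₙ = √45 ≈ 6.708 rad/s and ζ = 2/(2·√45) ≈ 0.1491.
ζωₙ = 2/2 = 1, so t_s ≈ 4/(ζωₙ) = 4/1 = 4 s.

t_s ≈ 4 s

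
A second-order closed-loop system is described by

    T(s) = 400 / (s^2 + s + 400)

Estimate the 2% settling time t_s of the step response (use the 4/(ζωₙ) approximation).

t_s ≈ 8 s

Comparing s^2 + s + 400 to s^2 + 2ζωₙs + ωₙ²: ωₙ = 20 rad/s and ζ = 1/(2·20) = 0.025.
ζωₙ = 1/2 = 0.5, so t_s ≈ 4/(ζωₙ) = 4/0.5 = 8 s.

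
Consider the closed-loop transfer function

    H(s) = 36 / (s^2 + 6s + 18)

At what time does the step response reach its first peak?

Comparing s^2 + 6s + 18 to s^2 + 2ζωₙs + ωₙ²: ωₙ = √18 ≈ 4.243 rad/s and ζ = 6/(2·√18) ≈ 0.7071.
ζωₙ = 6/2 = 3, so ω_d = ωₙ√(1−ζ²) = √(ωₙ² − (ζωₙ)²) = √(18 − 3²) = √9 = 3 rad/s.
t_p = π/ω_d = π/3 ≈ 1.047 s.

t_p ≈ 1.047 s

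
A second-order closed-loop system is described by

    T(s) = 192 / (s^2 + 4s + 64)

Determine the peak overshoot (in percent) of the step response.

%OS ≈ 44.4%

Comparing s^2 + 4s + 64 to s^2 + 2ζωₙs + ωₙ²: ωₙ = 8 rad/s and ζ = 4/(2·8) = 0.25.
%OS = 100·exp(−πζ/√(1−ζ²)) = 100·exp(−π·0.25/√(1−0.25²)) ≈ 44.4%.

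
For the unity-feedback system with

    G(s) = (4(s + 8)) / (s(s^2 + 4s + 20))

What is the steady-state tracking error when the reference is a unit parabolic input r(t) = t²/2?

G(s) has one pole at the origin.
This is a Type 1 system; Ka = lim_{s→0} s^2·G(s) = 0, so the steady-state error for a parabola input is infinite.

e_ss = ∞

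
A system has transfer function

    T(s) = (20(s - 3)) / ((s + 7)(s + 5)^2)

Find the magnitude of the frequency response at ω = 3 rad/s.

|T(j3)| ≈ 0.3277

Substitute s = j3: numerator = -60 + j60, denominator = 22 + j258.
|T(j3)| = |-60 + j60| / |22 + j258| = 84.853 / 258.94 ≈ 0.3277.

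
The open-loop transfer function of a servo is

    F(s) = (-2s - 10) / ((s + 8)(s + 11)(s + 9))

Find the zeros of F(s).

s = -5

Set the numerator to zero: -2s - 10 = 0, i.e. -2·(s + 5) = 0.
So s = -5.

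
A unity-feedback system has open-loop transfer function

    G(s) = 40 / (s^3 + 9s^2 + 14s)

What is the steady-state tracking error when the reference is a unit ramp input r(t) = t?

G(s) has one pole at the origin.
This is a Type 1 system. Kv = lim_{s→0} s·G(s) = 40/14 = 20/7.
e_ss = 1/Kv = 1/(20/7) = 7/20 ≈ 0.3500.

e_ss = 0.3500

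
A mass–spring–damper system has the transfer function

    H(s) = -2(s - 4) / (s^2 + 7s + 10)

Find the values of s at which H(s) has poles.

The poles are the roots of the denominator s^2 + 7s + 10 = 0.
Factoring: (s + 2)(s + 5) = 0, so s = -2 and s = -5.

s = -2, -5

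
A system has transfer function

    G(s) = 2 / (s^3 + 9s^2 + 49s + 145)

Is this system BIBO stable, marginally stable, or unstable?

stable

The denominator s^3 + 9s^2 + 49s + 145 factors as (s + 5)(s^2 + 4s + 29), giving poles at s = -5, -2 + 5j, -2 - 5j.
Since all poles lie strictly in the left half-plane, the system is stable.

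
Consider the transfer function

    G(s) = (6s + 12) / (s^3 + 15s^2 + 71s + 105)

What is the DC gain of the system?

G(0) = 4/35 ≈ 0.1143

Set s = 0: G(0) = (12) / (105) = 4/35.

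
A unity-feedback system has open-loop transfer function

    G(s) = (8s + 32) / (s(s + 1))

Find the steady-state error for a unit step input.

e_ss = 0

G(s) has one pole at the origin.
This is a Type 1 system; for a step input the steady-state error is zero.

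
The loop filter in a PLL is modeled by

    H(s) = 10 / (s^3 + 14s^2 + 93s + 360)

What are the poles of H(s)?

The poles are the roots of the denominator s^3 + 14s^2 + 93s + 360 = 0.
Trying s = -8: the polynomial evaluates to 0, so (s + 8) is a factor.
Dividing out leaves s^2 + 6s + 45 = 0.
The quadratic formula then gives s = -3 ± 6j.

s = -3 + 6j, -3 - 6j, -8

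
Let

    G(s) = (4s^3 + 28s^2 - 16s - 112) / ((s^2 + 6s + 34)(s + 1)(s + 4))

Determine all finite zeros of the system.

Set the numerator to zero: 4s^3 + 28s^2 - 16s - 112 = 0, i.e. 4·(s^3 + 7s^2 - 4s - 28) = 0.
Factoring: (s + 7)(s - 2)(s + 2) = 0.

s = -7, 2, -2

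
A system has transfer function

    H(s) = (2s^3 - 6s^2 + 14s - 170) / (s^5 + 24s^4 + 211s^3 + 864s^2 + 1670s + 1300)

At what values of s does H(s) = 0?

s = -1 + 4j, -1 - 4j, 5

Set the numerator to zero: 2s^3 - 6s^2 + 14s - 170 = 0, i.e. 2·(s^3 - 3s^2 + 7s - 85) = 0.
Factoring: (s^2 + 2s + 17)(s - 5) = 0.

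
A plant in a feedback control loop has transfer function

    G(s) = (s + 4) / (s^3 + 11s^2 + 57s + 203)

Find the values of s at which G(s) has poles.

The poles are the roots of the denominator s^3 + 11s^2 + 57s + 203 = 0.
Trying s = -7: the polynomial evaluates to 0, so (s + 7) is a factor.
Dividing out leaves s^2 + 4s + 29 = 0.
The quadratic formula then gives s = -2 ± 5j.

s = -2 + 5j, -2 - 5j, -7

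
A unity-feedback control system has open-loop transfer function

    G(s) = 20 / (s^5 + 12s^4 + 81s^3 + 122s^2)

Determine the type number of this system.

Type 2

The denominator has 2 factors of s at the origin (free integrators), so this is a Type 2 system.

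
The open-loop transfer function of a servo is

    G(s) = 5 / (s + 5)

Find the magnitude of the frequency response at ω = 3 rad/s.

|G(j3)| ≈ 0.8575

Substitute s = j3: numerator = 5, denominator = 5 + j3.
|G(j3)| = |5| / |5 + j3| = 5 / 5.8310 ≈ 0.8575.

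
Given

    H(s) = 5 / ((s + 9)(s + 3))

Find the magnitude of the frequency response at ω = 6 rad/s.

Substitute s = j6: numerator = 5, denominator = -9 + j72.
|H(j6)| = |5| / |-9 + j72| = 5 / 72.560 ≈ 0.06891.

|H(j6)| ≈ 0.06891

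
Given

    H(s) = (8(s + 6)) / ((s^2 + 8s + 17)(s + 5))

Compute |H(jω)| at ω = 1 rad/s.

Substitute s = j1: numerator = 48 + j8, denominator = 72 + j56.
|H(j1)| = |48 + j8| / |72 + j56| = 48.662 / 91.214 ≈ 0.5335.

|H(j1)| ≈ 0.5335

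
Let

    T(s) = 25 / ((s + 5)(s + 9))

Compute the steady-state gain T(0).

At s = 0 each factor (s + a) contributes a and each (s^2 + bs + c) contributes c.
T(0) = 25·1 / ((5) · (9)) = 25/45 = 5/9.

T(0) = 5/9 ≈ 0.5556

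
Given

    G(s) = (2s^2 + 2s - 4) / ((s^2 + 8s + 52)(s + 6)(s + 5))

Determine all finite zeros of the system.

s = -2, 1

Set the numerator to zero: 2s^2 + 2s - 4 = 0, i.e. 2·(s^2 + s - 2) = 0.
Factoring: (s + 2)(s - 1) = 0.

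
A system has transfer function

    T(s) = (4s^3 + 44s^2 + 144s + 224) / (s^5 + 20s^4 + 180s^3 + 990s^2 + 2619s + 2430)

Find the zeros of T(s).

Set the numerator to zero: 4s^3 + 44s^2 + 144s + 224 = 0, i.e. 4·(s^3 + 11s^2 + 36s + 56) = 0.
Factoring: (s + 7)(s^2 + 4s + 8) = 0.

s = -7, -2 ± 2j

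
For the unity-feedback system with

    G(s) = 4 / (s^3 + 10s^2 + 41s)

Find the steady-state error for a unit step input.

G(s) has one pole at the origin.
This is a Type 1 system; for a step input the steady-state error is zero.

e_ss = 0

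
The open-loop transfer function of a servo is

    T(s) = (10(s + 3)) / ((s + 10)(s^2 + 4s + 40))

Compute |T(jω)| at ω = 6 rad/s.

|T(j6)| ≈ 0.2364

Substitute s = j6: numerator = 30 + j60, denominator = -104 + j264.
|T(j6)| = |30 + j60| / |-104 + j264| = 67.082 / 283.75 ≈ 0.2364.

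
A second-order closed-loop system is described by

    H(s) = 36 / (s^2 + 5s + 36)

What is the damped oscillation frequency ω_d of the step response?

ω_d ≈ 5.454 rad/s

Comparing s^2 + 5s + 36 to s^2 + 2ζωₙs + ωₙ²: ωₙ = 6 rad/s and ζ = 5/(2·6) ≈ 0.4167.
ζωₙ = 5/2 = 2.5, so ω_d = ωₙ√(1−ζ²) = √(ωₙ² − (ζωₙ)²) = √(36 − 2.5²) = √29.75 ≈ 5.454 rad/s.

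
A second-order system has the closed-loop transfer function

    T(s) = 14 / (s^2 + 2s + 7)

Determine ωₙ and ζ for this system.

ωₙ ≈ 2.646 rad/s, ζ ≈ 0.3780

Compare the denominator to the standard form s^2 + 2ζωₙs + ωₙ².
ωₙ² = 7, so ωₙ = √7 ≈ 2.646 rad/s.
2ζωₙ = 2, so ζ = 2/(2·√7) ≈ 0.3780.
With ζ = 0.3780 the response is underdamped.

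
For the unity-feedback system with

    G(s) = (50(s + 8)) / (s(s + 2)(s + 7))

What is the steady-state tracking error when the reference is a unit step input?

e_ss = 0

G(s) has one pole at the origin.
This is a Type 1 system; for a step input the steady-state error is zero.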